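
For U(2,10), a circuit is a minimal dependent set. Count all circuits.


In U(2,10), circuits are the (3)-element subsets.
Any set of 3 elements is dependent, and removing any one element gives
an independent set of size 2, so it is a minimal dependent set.
Number of circuits = C(10,3) = 10! / (3! * 7!) = 120.

120


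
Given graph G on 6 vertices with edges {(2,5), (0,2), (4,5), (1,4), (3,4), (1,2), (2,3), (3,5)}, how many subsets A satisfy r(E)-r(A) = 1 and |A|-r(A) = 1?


R(x,y) = sum over A in 2^E of x^(r(E)-r(A)) * y^(|A|-r(A)).
G has 6 vertices, 8 edges. r(E) = 5.
Enumerate all 2^8 = 256 subsets.
Count subsets with r(E)-r(A)=1 and |A|-r(A)=1: 31.

31


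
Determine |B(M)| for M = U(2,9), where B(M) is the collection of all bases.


Bases of U(2,9) are all 2-element subsets of the 9-element ground set.
Number of bases = C(9,2).
(9 choose 2) = 36.

36


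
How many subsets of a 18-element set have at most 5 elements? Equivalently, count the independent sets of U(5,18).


Independent sets of U(5,18) are all subsets of size <= 5.
Count = C(18,0) + C(18,1) + C(18,2) + C(18,3) + C(18,4) + C(18,5)
     = 1 + 18 + 153 + 816 + 3060 + 8568
     = 12616.

12616


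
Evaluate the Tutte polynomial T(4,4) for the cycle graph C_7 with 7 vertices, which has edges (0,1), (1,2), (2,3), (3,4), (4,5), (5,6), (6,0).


T(C_7; x,y) = x + x^2 + ... + x^(6) + y.
T(4,4) = 4^1 + 4^2 + 4^3 + 4^4 + 4^5 + 4^6 + 4
= 4 + 16 + 64 + 256 + 1024 + 4096 + 4
= 5464.

5464


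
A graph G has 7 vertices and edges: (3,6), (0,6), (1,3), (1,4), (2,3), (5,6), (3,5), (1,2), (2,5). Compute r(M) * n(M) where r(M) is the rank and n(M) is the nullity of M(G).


r(M) = |V| - c = 7 - 1 = 6.
nullity = |E| - r(M) = 9 - 6 = 3.
Product = 6 * 3 = 18.

18


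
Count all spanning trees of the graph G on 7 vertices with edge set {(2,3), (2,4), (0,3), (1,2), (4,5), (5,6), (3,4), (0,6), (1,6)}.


By Kirchhoff's matrix tree theorem, the number of spanning trees equals
the determinant of any cofactor of the Laplacian matrix L.
G has 7 vertices and 9 edges.
Computing the (6 x 6) cofactor determinant gives 49.

49


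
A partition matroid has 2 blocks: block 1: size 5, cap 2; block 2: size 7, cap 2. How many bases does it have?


A basis picks exactly ci elements from block i.
Number of bases = product of C(|Si|, ci).
= C(5,2) * C(7,2)
= 10 * 21
= 210.

210


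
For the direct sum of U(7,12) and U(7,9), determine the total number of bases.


Bases of a direct sum M1 + M2: |B| = |B(M1)| * |B(M2)|.
|B(U(7,12))| = C(12,7) = 792.
|B(U(7,9))| = C(9,7) = 36.
Total bases = 792 * 36 = 28512.

28512


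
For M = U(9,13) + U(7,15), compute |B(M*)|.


(M1+M2)* = M1* + M2*.
M1* = U(4,13), bases: C(13,4) = 715.
M2* = U(8,15), bases: C(15,8) = 6435.
|B(M*)| = 715 * 6435 = 4601025.

4601025


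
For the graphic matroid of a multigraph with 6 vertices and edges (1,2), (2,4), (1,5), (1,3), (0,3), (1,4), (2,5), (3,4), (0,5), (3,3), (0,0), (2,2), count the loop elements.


In a graphic matroid, a loop is a self-loop edge (u,u) with rank 0.
Examining all 12 edges for self-loops...
Self-loops found: (3,3), (0,0), (2,2)
Number of loops = 3.

3


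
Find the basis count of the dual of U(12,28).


The dual of U(r,n) is U(n-r, n) = U(16,28).
Bases of U(16,28) are all (16)-element subsets.
|B(M*)| = C(28,16) = 28! / (16! * 12!) = 30421755.

30421755


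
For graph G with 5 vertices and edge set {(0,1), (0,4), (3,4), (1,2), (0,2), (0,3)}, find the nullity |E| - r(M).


Cycle rank (nullity) = |E| - r(M) = |E| - (|V| - c).
|E| = 6, |V| = 5, c = 1.
Nullity = 6 - (5 - 1) = 6 - 4 = 2.

2


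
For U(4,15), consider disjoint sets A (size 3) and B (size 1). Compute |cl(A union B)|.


|A union B| = 3 + 1 = 4 (disjoint).
In U(4,15), cl(S) = S if |S| < 4, else cl(S) = E.
Since 4 >= 4, cl(A union B) = E.
|cl(A union B)| = 15.

15


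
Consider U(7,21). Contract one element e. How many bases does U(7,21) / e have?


Contracting e from U(7,21) gives U(6,20).
Bases of U(6,20) = (20 choose 6) = 38760.

38760


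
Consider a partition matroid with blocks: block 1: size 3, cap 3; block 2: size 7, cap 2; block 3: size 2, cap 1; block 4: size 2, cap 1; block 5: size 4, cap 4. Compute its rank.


Rank of a partition matroid = sum of min(|Si|, ci) for each block.
= min(3,3) + min(7,2) + min(2,1) + min(2,1) + min(4,4)
= 3 + 2 + 1 + 1 + 4
= 11.

11


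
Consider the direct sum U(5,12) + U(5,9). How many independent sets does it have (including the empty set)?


For a direct sum, |I(M1+M2)| = |I(M1)| * |I(M2)|.
|I(U(5,12))| = sum C(12,k) for k=0..5 = 1586.
|I(U(5,9))| = sum C(9,k) for k=0..5 = 382.
Total = 1586 * 382 = 605852.

605852


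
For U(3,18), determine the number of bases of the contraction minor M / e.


Contracting e from U(3,18) gives U(2,17).
Bases of U(2,17) = C(17,2) = (17 * 16) / (1 * 2) = 136.

136


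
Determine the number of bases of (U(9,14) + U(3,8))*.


(M1+M2)* = M1* + M2*.
M1* = U(5,14), bases: C(14,5) = 2002.
M2* = U(5,8), bases: C(8,5) = 56.
|B(M*)| = 2002 * 56 = 112112.

112112


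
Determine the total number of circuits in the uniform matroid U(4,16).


In U(4,16), circuits are the (5)-element subsets.
Any set of 5 elements is dependent, and removing any one element gives
an independent set of size 4, so it is a minimal dependent set.
Number of circuits = C(16,5) = 4368.

4368


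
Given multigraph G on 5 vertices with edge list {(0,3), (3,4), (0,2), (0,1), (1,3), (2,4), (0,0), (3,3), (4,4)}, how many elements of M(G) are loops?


In a graphic matroid, a loop is a self-loop edge (u,u) with rank 0.
Examining all 9 edges for self-loops...
Self-loops found: (0,0), (3,3), (4,4)
Number of loops = 3.

3


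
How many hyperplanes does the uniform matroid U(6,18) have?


Hyperplanes of U(6,18) are flats of rank 5.
In a uniform matroid, these are exactly the (5)-element subsets.
Count = (18 choose 5) = 8568.

8568


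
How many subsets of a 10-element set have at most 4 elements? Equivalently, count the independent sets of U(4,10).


Independent sets of U(4,10) are all subsets of size <= 4.
Count = C(10,0) + C(10,1) + C(10,2) + C(10,3) + C(10,4)
     = 1 + 10 + 45 + 120 + 210
     = 386.

386


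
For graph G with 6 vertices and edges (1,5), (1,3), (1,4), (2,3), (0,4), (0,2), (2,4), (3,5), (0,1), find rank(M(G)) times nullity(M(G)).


r(M) = |V| - c = 6 - 1 = 5.
nullity = |E| - r(M) = 9 - 5 = 4.
Product = 5 * 4 = 20.

20


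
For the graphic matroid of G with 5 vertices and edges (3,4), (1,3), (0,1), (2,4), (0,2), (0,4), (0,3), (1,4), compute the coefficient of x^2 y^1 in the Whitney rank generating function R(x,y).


R(x,y) = sum over A in 2^E of x^(r(E)-r(A)) * y^(|A|-r(A)).
G has 5 vertices, 8 edges. r(E) = 4.
Enumerate all 2^8 = 256 subsets.
Count subsets with r(E)-r(A)=2 and |A|-r(A)=1: 5.

5


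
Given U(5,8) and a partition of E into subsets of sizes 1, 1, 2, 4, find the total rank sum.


r(Ai) = min(|Ai|, 5) for each part.
Sum = min(1,5) + min(1,5) + min(2,5) + min(4,5)
    = 1 + 1 + 2 + 4
    = 8.

8


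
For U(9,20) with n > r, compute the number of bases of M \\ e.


Deleting e from U(9,20) gives U(9,19) since n > r.
Bases of U(9,19) = C(19,9) = 19! / (9! * 10!) = 92378.

92378


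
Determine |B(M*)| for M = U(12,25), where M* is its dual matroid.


The dual of U(r,n) is U(n-r, n) = U(13,25).
Bases of U(13,25) are all (13)-element subsets.
|B(M*)| = C(25,13) = 5200300.

5200300


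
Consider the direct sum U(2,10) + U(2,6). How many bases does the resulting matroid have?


Bases of a direct sum M1 + M2: |B| = |B(M1)| * |B(M2)|.
|B(U(2,10))| = C(10,2) = 45.
|B(U(2,6))| = C(6,2) = 15.
Total bases = 45 * 15 = 675.

675


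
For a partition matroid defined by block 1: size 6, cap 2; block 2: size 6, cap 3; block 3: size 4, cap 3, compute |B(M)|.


A basis picks exactly ci elements from block i.
Number of bases = product of C(|Si|, ci).
= C(6,2) * C(6,3) * C(4,3)
= 15 * 20 * 4
= 1200.

1200


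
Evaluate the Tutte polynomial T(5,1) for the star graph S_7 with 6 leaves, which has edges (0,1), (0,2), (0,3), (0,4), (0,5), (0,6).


A star on 7 vertices is a tree with 6 edges.
T(x,y) = x^(6) for any tree.
T(5,1) = 5^6 = 15625.

15625


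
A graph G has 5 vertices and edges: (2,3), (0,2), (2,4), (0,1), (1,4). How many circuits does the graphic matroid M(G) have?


A circuit in a graphic matroid = edge set of a simple cycle.
G has 5 vertices and 5 edges.
Enumerating all minimal edge subsets forming cycles...
Total circuits found: 1.

1


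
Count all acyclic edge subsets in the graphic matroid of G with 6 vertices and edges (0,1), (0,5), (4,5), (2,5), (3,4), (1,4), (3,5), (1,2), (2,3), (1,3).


An independent set in a graphic matroid is an acyclic edge subset.
G has 6 vertices and 10 edges.
Enumerate all 2^10 = 1024 subsets, checking for acyclicity.
Total independent sets = 466.

466


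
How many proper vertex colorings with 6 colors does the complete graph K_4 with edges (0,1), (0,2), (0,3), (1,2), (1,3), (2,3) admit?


P(K_4, k) = k(k-1)(k-2)...(k-3).
P(6) = (6) * (5) * (4) * (3) = 360.

360


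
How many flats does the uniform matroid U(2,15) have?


Flats of U(2,15): every subset of size < 2 is a flat, plus E itself.
Count = (15 choose 0) + (15 choose 1) + 1
     = 1 + 15 + 1
     = 17.

17


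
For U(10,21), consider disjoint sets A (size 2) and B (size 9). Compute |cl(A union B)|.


|A union B| = 2 + 9 = 11 (disjoint).
In U(10,21), cl(S) = S if |S| < 10, else cl(S) = E.
Since 11 >= 10, cl(A union B) = E.
|cl(A union B)| = 21.

21


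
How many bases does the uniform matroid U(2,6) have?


Bases of U(2,6) are all 2-element subsets of the 6-element ground set.
Number of bases = C(6,2).
C(6,2) = 6! / (2! * 4!) = 15.

15


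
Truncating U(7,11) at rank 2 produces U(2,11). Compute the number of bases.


Truncating U(7,11) to rank 2 gives U(2,11).
Bases of U(2,11) are all 2-element subsets of 11 elements.
Number of bases = C(11,2) = 11! / (2! * 9!) = 55.

55


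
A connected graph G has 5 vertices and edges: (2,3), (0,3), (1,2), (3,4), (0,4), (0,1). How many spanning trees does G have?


By Kirchhoff's matrix tree theorem, the number of spanning trees equals
the determinant of any cofactor of the Laplacian matrix L.
G has 5 vertices and 6 edges.
Computing the (4 x 4) cofactor determinant gives 11.

11


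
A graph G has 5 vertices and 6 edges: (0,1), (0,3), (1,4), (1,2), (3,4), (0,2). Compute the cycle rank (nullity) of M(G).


Cycle rank (nullity) = |E| - r(M) = |E| - (|V| - c).
|E| = 6, |V| = 5, c = 1.
Nullity = 6 - (5 - 1) = 6 - 4 = 2.

2


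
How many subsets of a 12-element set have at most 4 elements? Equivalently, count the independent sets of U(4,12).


Independent sets of U(4,12) are all subsets of size <= 4.
Count = C(12,0) + C(12,1) + C(12,2) + C(12,3) + C(12,4)
     = 1 + 12 + 66 + 220 + 495
     = 794.

794


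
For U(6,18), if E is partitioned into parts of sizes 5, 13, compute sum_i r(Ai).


r(Ai) = min(|Ai|, 6) for each part.
Sum = min(5,6) + min(13,6)
    = 5 + 6
    = 11.

11


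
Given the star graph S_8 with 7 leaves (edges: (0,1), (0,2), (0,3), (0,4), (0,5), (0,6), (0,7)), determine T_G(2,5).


A star on 8 vertices is a tree with 7 edges.
T(x,y) = x^(7) for any tree.
T(2,5) = 2^7 = 128.

128


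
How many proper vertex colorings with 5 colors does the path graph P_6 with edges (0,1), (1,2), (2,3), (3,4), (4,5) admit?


P(P_6, k) = k * (k-1)^(5).
P(5) = 5 * 4^5 = 5 * 1024 = 5120.

5120


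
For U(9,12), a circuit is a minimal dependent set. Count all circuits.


In U(9,12), circuits are the (10)-element subsets.
Any set of 10 elements is dependent, and removing any one element gives
an independent set of size 9, so it is a minimal dependent set.
Number of circuits = (12 choose 10) = 66.

66


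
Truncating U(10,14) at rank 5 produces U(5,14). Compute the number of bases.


Truncating U(10,14) to rank 5 gives U(5,14).
Bases of U(5,14) are all 5-element subsets of 14 elements.
Number of bases = (14 choose 5) = 2002.

2002


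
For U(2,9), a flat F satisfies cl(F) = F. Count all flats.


Flats of U(2,9): every subset of size < 2 is a flat, plus E itself.
Count = (9 choose 0) + (9 choose 1) + 1
     = 1 + 9 + 1
     = 11.

11


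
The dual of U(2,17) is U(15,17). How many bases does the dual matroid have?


The dual of U(r,n) is U(n-r, n) = U(15,17).
Bases of U(15,17) are all (15)-element subsets.
|B(M*)| = C(17,15) = 17! / (15! * 2!) = 136.

136


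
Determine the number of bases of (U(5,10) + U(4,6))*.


(M1+M2)* = M1* + M2*.
M1* = U(5,10), bases: C(10,5) = 252.
M2* = U(2,6), bases: C(6,2) = 15.
|B(M*)| = 252 * 15 = 3780.

3780


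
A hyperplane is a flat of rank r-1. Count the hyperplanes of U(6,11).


Hyperplanes of U(6,11) are flats of rank 5.
In a uniform matroid, these are exactly the (5)-element subsets.
Count = (11 choose 5) = 462.

462


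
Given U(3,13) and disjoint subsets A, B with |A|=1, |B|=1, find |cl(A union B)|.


|A union B| = 1 + 1 = 2 (disjoint).
In U(3,13), cl(S) = S if |S| < 3, else cl(S) = E.
Since 2 < 3, cl(A union B) = A union B.
|cl(A union B)| = 2.

2


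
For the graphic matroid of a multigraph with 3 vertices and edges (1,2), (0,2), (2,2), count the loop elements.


In a graphic matroid, a loop is a self-loop edge (u,u) with rank 0.
Examining all 3 edges for self-loops...
Self-loops found: (2,2)
Number of loops = 1.

1


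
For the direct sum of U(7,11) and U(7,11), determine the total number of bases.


Bases of a direct sum M1 + M2: |B| = |B(M1)| * |B(M2)|.
|B(U(7,11))| = C(11,7) = 330.
|B(U(7,11))| = C(11,7) = 330.
Total bases = 330 * 330 = 108900.

108900


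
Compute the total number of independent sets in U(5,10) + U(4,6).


For a direct sum, |I(M1+M2)| = |I(M1)| * |I(M2)|.
|I(U(5,10))| = sum C(10,k) for k=0..5 = 638.
|I(U(4,6))| = sum C(6,k) for k=0..4 = 57.
Total = 638 * 57 = 36366.

36366


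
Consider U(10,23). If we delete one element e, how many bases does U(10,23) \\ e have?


Deleting e from U(10,23) gives U(10,22) since n > r.
Bases of U(10,22) = C(22,10) = 22! / (10! * 12!) = 646646.

646646


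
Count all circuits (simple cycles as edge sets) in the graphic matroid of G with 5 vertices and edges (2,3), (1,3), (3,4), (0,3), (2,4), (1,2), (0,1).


A circuit in a graphic matroid = edge set of a simple cycle.
G has 5 vertices and 7 edges.
Enumerating all minimal edge subsets forming cycles...
Total circuits found: 6.

6


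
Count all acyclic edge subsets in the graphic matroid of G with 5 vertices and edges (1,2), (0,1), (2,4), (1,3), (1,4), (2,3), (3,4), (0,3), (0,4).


An independent set in a graphic matroid is an acyclic edge subset.
G has 5 vertices and 9 edges.
Enumerate all 2^9 = 512 subsets, checking for acyclicity.
Total independent sets = 198.

198


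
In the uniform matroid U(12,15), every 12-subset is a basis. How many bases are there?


Bases of U(12,15) are all 12-element subsets of the 15-element ground set.
Number of bases = C(15,12).
C(15,12) = 15! / (12! * 3!) = 455.

455


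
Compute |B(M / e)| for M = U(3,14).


Contracting e from U(3,14) gives U(2,13).
Bases of U(2,13) = (13 choose 2) = 78.

78


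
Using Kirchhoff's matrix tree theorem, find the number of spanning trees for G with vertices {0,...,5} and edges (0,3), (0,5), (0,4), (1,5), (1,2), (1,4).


By Kirchhoff's matrix tree theorem, the number of spanning trees equals
the determinant of any cofactor of the Laplacian matrix L.
G has 6 vertices and 6 edges.
Computing the (5 x 5) cofactor determinant gives 4.

4


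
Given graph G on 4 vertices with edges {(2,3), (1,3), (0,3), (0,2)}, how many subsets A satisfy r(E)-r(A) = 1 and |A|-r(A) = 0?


R(x,y) = sum over A in 2^E of x^(r(E)-r(A)) * y^(|A|-r(A)).
G has 4 vertices, 4 edges. r(E) = 3.
Enumerate all 2^4 = 16 subsets.
Count subsets with r(E)-r(A)=1 and |A|-r(A)=0: 6.

6


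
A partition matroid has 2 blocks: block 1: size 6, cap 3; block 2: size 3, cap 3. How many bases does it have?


A basis picks exactly ci elements from block i.
Number of bases = product of C(|Si|, ci).
= C(6,3) * C(3,3)
= 20 * 1
= 20.

20


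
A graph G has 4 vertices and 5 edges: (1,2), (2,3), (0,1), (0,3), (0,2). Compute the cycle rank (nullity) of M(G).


Cycle rank (nullity) = |E| - r(M) = |E| - (|V| - c).
|E| = 5, |V| = 4, c = 1.
Nullity = 5 - (4 - 1) = 5 - 3 = 2.

2


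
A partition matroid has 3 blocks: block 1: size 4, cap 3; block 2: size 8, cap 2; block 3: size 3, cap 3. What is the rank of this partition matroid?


Rank of a partition matroid = sum of min(|Si|, ci) for each block.
= min(4,3) + min(8,2) + min(3,3)
= 3 + 2 + 3
= 8.

8


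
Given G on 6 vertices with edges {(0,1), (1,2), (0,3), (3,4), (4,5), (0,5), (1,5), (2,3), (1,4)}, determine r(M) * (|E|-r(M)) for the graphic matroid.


r(M) = |V| - c = 6 - 1 = 5.
nullity = |E| - r(M) = 9 - 5 = 4.
Product = 5 * 4 = 20.

20


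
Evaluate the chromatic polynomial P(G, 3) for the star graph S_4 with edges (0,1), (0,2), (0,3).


P(tree, k) = k * (k-1)^(3) for any tree on 4 vertices.
P(3) = 3 * 2^3 = 3 * 8 = 24.

24


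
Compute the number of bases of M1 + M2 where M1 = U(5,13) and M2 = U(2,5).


Bases of a direct sum M1 + M2: |B| = |B(M1)| * |B(M2)|.
|B(U(5,13))| = C(13,5) = 1287.
|B(U(2,5))| = C(5,2) = 10.
Total bases = 1287 * 10 = 12870.

12870


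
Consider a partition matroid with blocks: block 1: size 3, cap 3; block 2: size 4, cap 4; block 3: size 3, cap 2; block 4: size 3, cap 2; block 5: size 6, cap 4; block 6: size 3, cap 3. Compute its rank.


Rank of a partition matroid = sum of min(|Si|, ci) for each block.
= min(3,3) + min(4,4) + min(3,2) + min(3,2) + min(6,4) + min(3,3)
= 3 + 4 + 2 + 2 + 4 + 3
= 18.

18


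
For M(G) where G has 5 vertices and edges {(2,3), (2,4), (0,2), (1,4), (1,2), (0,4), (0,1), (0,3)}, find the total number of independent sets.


An independent set in a graphic matroid is an acyclic edge subset.
G has 5 vertices and 8 edges.
Enumerate all 2^8 = 256 subsets, checking for acyclicity.
Total independent sets = 128.

128


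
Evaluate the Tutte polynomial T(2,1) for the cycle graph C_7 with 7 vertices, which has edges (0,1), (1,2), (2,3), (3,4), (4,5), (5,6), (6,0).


T(C_7; x,y) = x + x^2 + ... + x^(6) + y.
T(2,1) = 2^1 + 2^2 + 2^3 + 2^4 + 2^5 + 2^6 + 1
= 2 + 4 + 8 + 16 + 32 + 64 + 1
= 127.

127


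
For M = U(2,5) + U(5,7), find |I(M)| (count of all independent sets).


For a direct sum, |I(M1+M2)| = |I(M1)| * |I(M2)|.
|I(U(2,5))| = sum C(5,k) for k=0..2 = 16.
|I(U(5,7))| = sum C(7,k) for k=0..5 = 120.
Total = 16 * 120 = 1920.

1920


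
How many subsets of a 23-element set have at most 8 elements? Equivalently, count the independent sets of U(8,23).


Independent sets of U(8,23) are all subsets of size <= 8.
Count = (23 choose 0) + (23 choose 1) + (23 choose 2) + (23 choose 3) + (23 choose 4) + (23 choose 5) + (23 choose 6) + (23 choose 7) + (23 choose 8)
     = 1 + 23 + 253 + 1771 + 8855 + 33649 + 100947 + 245157 + 490314
     = 880970.

880970


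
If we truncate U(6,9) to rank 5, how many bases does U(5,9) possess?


Truncating U(6,9) to rank 5 gives U(5,9).
Bases of U(5,9) are all 5-element subsets of 9 elements.
Number of bases = (9 choose 5) = 126.

126


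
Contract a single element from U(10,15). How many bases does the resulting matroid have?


Contracting e from U(10,15) gives U(9,14).
Bases of U(9,14) = C(14,9) = 2002.

2002


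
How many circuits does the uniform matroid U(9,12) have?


In U(9,12), circuits are the (10)-element subsets.
Any set of 10 elements is dependent, and removing any one element gives
an independent set of size 9, so it is a minimal dependent set.
Number of circuits = C(12,10) = 12! / (10! * 2!) = 66.

66


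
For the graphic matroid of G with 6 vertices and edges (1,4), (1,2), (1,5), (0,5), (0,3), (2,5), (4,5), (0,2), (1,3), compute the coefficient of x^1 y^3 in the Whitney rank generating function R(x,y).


R(x,y) = sum over A in 2^E of x^(r(E)-r(A)) * y^(|A|-r(A)).
G has 6 vertices, 9 edges. r(E) = 5.
Enumerate all 2^9 = 512 subsets.
Count subsets with r(E)-r(A)=1 and |A|-r(A)=3: 2.

2


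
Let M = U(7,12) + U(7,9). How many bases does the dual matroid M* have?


(M1+M2)* = M1* + M2*.
M1* = U(5,12), bases: C(12,5) = 792.
M2* = U(2,9), bases: C(9,2) = 36.
|B(M*)| = 792 * 36 = 28512.

28512


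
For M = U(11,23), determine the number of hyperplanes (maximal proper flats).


Hyperplanes of U(11,23) are flats of rank 10.
In a uniform matroid, these are exactly the (10)-element subsets.
Count = (23 choose 10) = 1144066.

1144066


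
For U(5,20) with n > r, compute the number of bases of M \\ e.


Deleting e from U(5,20) gives U(5,19) since n > r.
Bases of U(5,19) = C(19,5) = 19! / (5! * 14!) = 11628.

11628


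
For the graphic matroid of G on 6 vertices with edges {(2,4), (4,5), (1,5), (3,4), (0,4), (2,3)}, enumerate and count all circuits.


A circuit in a graphic matroid = edge set of a simple cycle.
G has 6 vertices and 6 edges.
Enumerating all minimal edge subsets forming cycles...
Total circuits found: 1.

1


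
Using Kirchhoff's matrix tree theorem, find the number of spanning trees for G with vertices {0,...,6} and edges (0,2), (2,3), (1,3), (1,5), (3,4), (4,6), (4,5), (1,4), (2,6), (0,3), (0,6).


By Kirchhoff's matrix tree theorem, the number of spanning trees equals
the determinant of any cofactor of the Laplacian matrix L.
G has 7 vertices and 11 edges.
Computing the (6 x 6) cofactor determinant gives 168.

168


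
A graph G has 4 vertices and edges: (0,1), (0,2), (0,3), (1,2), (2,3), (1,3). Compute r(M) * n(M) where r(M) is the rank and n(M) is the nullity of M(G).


r(M) = |V| - c = 4 - 1 = 3.
nullity = |E| - r(M) = 6 - 3 = 3.
Product = 3 * 3 = 9.

9


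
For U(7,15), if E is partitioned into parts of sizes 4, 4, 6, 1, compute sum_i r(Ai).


r(Ai) = min(|Ai|, 7) for each part.
Sum = min(4,7) + min(4,7) + min(6,7) + min(1,7)
    = 4 + 4 + 6 + 1
    = 15.

15


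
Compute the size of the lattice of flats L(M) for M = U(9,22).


Flats of U(9,22): every subset of size < 9 is a flat, plus E itself.
Count = C(22,0) + C(22,1) + C(22,2) + C(22,3) + C(22,4) + C(22,5) + C(22,6) + C(22,7) + C(22,8) + 1
     = 1 + 22 + 231 + 1540 + 7315 + 26334 + 74613 + 170544 + 319770 + 1
     = 600371.

600371


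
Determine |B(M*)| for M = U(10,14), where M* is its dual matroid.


The dual of U(r,n) is U(n-r, n) = U(4,14).
Bases of U(4,14) are all (4)-element subsets.
|B(M*)| = C(14,4) = (14 * 13 * 12 * 11) / (1 * 2 * 3 * 4) = 1001.

1001


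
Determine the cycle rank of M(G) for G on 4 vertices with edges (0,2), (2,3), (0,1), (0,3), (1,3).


Cycle rank (nullity) = |E| - r(M) = |E| - (|V| - c).
|E| = 5, |V| = 4, c = 1.
Nullity = 5 - (4 - 1) = 5 - 3 = 2.

2


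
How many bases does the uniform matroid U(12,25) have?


Bases of U(12,25) are all 12-element subsets of the 25-element ground set.
Number of bases = C(25,12).
C(25,12) = 25! / (12! * 13!) = 5200300.

5200300


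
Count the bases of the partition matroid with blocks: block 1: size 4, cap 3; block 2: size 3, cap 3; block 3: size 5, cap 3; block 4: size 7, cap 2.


A basis picks exactly ci elements from block i.
Number of bases = product of C(|Si|, ci).
= C(4,3) * C(3,3) * C(5,3) * C(7,2)
= 4 * 1 * 10 * 21
= 840.

840


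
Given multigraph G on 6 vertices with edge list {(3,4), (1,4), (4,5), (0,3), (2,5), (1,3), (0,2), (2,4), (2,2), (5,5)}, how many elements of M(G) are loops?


In a graphic matroid, a loop is a self-loop edge (u,u) with rank 0.
Examining all 10 edges for self-loops...
Self-loops found: (2,2), (5,5)
Number of loops = 2.

2


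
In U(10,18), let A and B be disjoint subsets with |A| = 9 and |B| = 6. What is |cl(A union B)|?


|A union B| = 9 + 6 = 15 (disjoint).
In U(10,18), cl(S) = S if |S| < 10, else cl(S) = E.
Since 15 >= 10, cl(A union B) = E.
|cl(A union B)| = 18.

18


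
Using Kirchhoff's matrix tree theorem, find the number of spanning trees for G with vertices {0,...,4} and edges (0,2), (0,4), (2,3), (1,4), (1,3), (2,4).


By Kirchhoff's matrix tree theorem, the number of spanning trees equals
the determinant of any cofactor of the Laplacian matrix L.
G has 5 vertices and 6 edges.
Computing the (4 x 4) cofactor determinant gives 11.

11


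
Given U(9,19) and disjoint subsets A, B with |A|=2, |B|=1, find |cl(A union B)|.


|A union B| = 2 + 1 = 3 (disjoint).
In U(9,19), cl(S) = S if |S| < 9, else cl(S) = E.
Since 3 < 9, cl(A union B) = A union B.
|cl(A union B)| = 3.

3


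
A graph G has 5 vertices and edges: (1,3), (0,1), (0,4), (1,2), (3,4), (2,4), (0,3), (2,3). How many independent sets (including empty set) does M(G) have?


An independent set in a graphic matroid is an acyclic edge subset.
G has 5 vertices and 8 edges.
Enumerate all 2^8 = 256 subsets, checking for acyclicity.
Total independent sets = 134.

134


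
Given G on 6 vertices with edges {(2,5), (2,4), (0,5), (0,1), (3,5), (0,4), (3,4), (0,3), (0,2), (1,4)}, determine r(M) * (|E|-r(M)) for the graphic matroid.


r(M) = |V| - c = 6 - 1 = 5.
nullity = |E| - r(M) = 10 - 5 = 5.
Product = 5 * 5 = 25.

25


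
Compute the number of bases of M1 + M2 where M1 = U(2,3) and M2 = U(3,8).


Bases of a direct sum M1 + M2: |B| = |B(M1)| * |B(M2)|.
|B(U(2,3))| = C(3,2) = 3.
|B(U(3,8))| = C(8,3) = 56.
Total bases = 3 * 56 = 168.

168


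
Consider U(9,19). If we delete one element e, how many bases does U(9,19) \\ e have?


Deleting e from U(9,19) gives U(9,18) since n > r.
Bases of U(9,18) = C(18,9) = 18! / (9! * 9!) = 48620.

48620


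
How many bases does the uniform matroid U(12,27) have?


Bases of U(12,27) are all 12-element subsets of the 27-element ground set.
Number of bases = C(27,12).
(27 choose 12) = 17383860.

17383860


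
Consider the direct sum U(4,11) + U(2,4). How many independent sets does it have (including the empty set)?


For a direct sum, |I(M1+M2)| = |I(M1)| * |I(M2)|.
|I(U(4,11))| = sum C(11,k) for k=0..4 = 562.
|I(U(2,4))| = sum C(4,k) for k=0..2 = 11.
Total = 562 * 11 = 6182.

6182


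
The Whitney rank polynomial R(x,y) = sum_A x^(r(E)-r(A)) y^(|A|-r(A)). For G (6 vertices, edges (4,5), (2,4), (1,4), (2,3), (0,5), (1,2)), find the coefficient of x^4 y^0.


R(x,y) = sum over A in 2^E of x^(r(E)-r(A)) * y^(|A|-r(A)).
G has 6 vertices, 6 edges. r(E) = 5.
Enumerate all 2^6 = 64 subsets.
Count subsets with r(E)-r(A)=4 and |A|-r(A)=0: 6.

6


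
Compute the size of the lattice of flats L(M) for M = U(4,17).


Flats of U(4,17): every subset of size < 4 is a flat, plus E itself.
Count = C(17,0) + C(17,1) + C(17,2) + C(17,3) + 1
     = 1 + 17 + 136 + 680 + 1
     = 835.

835


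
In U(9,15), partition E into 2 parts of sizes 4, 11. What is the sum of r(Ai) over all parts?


r(Ai) = min(|Ai|, 9) for each part.
Sum = min(4,9) + min(11,9)
    = 4 + 9
    = 13.

13


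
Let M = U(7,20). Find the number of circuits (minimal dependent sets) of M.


In U(7,20), circuits are the (8)-element subsets.
Any set of 8 elements is dependent, and removing any one element gives
an independent set of size 7, so it is a minimal dependent set.
Number of circuits = C(20,8) = 20! / (8! * 12!) = 125970.

125970


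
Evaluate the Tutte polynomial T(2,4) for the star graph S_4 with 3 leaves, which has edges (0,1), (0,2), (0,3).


A star on 4 vertices is a tree with 3 edges.
T(x,y) = x^(3) for any tree.
T(2,4) = 2^3 = 8.

8


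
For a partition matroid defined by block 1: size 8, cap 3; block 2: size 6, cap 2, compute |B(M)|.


A basis picks exactly ci elements from block i.
Number of bases = product of C(|Si|, ci).
= C(8,3) * C(6,2)
= 56 * 15
= 840.

840


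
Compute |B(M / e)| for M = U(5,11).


Contracting e from U(5,11) gives U(4,10).
Bases of U(4,10) = C(10,4) = 10! / (4! * 6!) = 210.

210


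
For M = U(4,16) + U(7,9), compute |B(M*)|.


(M1+M2)* = M1* + M2*.
M1* = U(12,16), bases: C(16,12) = 1820.
M2* = U(2,9), bases: C(9,2) = 36.
|B(M*)| = 1820 * 36 = 65520.

65520


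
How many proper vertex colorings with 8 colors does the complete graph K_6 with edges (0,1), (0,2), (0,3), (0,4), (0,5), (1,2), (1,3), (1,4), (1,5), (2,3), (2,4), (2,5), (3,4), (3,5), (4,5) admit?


P(K_6, k) = k(k-1)(k-2)...(k-5).
P(8) = (8) * (7) * (6) * (5) * (4) * (3) = 20160.

20160


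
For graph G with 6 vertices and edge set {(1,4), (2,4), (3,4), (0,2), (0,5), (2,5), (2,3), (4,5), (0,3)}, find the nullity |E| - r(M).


Cycle rank (nullity) = |E| - r(M) = |E| - (|V| - c).
|E| = 9, |V| = 6, c = 1.
Nullity = 9 - (6 - 1) = 9 - 5 = 4.

4


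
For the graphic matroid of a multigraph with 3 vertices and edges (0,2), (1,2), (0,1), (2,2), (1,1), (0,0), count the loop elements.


In a graphic matroid, a loop is a self-loop edge (u,u) with rank 0.
Examining all 6 edges for self-loops...
Self-loops found: (2,2), (1,1), (0,0)
Number of loops = 3.

3


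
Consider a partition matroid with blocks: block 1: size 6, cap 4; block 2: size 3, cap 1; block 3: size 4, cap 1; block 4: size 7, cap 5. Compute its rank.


Rank of a partition matroid = sum of min(|Si|, ci) for each block.
= min(6,4) + min(3,1) + min(4,1) + min(7,5)
= 4 + 1 + 1 + 5
= 11.

11


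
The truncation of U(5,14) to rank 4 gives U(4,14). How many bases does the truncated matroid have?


Truncating U(5,14) to rank 4 gives U(4,14).
Bases of U(4,14) are all 4-element subsets of 14 elements.
Number of bases = (14 choose 4) = 1001.

1001


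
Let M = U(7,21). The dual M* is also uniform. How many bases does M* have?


The dual of U(r,n) is U(n-r, n) = U(14,21).
Bases of U(14,21) are all (14)-element subsets.
|B(M*)| = (21 choose 14) = 116280.

116280


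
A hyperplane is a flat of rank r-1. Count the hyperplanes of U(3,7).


Hyperplanes of U(3,7) are flats of rank 2.
In a uniform matroid, these are exactly the (2)-element subsets.
Count = (7 choose 2) = 21.

21


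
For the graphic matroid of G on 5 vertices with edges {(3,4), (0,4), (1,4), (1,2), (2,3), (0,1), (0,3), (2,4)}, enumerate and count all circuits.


A circuit in a graphic matroid = edge set of a simple cycle.
G has 5 vertices and 8 edges.
Enumerating all minimal edge subsets forming cycles...
Total circuits found: 13.

13


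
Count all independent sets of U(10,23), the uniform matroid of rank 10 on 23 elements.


Independent sets of U(10,23) are all subsets of size <= 10.
Count = (23 choose 0) + (23 choose 1) + (23 choose 2) + (23 choose 3) + (23 choose 4) + (23 choose 5) + (23 choose 6) + (23 choose 7) + (23 choose 8) + (23 choose 9) + (23 choose 10)
     = 1 + 23 + 253 + 1771 + 8855 + 33649 + 100947 + 245157 + 490314 + 817190 + 1144066
     = 2842226.

2842226


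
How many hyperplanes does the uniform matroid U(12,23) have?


Hyperplanes of U(12,23) are flats of rank 11.
In a uniform matroid, these are exactly the (11)-element subsets.
Count = C(23,11) = 23! / (11! * 12!) = 1352078.

1352078


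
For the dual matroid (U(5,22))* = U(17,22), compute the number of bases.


The dual of U(r,n) is U(n-r, n) = U(17,22).
Bases of U(17,22) are all (17)-element subsets.
|B(M*)| = C(22,17) = 22! / (17! * 5!) = 26334.

26334


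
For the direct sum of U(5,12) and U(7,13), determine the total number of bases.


Bases of a direct sum M1 + M2: |B| = |B(M1)| * |B(M2)|.
|B(U(5,12))| = C(12,5) = 792.
|B(U(7,13))| = C(13,7) = 1716.
Total bases = 792 * 1716 = 1359072.

1359072


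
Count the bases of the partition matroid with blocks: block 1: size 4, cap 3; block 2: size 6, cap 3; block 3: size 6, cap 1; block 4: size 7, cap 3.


A basis picks exactly ci elements from block i.
Number of bases = product of C(|Si|, ci).
= C(4,3) * C(6,3) * C(6,1) * C(7,3)
= 4 * 20 * 6 * 35
= 16800.

16800


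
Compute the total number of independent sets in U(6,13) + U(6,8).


For a direct sum, |I(M1+M2)| = |I(M1)| * |I(M2)|.
|I(U(6,13))| = sum C(13,k) for k=0..6 = 4096.
|I(U(6,8))| = sum C(8,k) for k=0..6 = 247.
Total = 4096 * 247 = 1011712.

1011712


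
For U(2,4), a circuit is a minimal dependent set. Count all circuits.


In U(2,4), circuits are the (3)-element subsets.
Any set of 3 elements is dependent, and removing any one element gives
an independent set of size 2, so it is a minimal dependent set.
Number of circuits = C(4,3) = 4! / (3! * 1!) = 4.

4


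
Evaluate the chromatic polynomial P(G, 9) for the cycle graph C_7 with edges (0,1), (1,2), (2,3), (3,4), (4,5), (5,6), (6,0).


P(C_7, k) = (k-1)^7 + (-1)^7*(k-1).
P(9) = (8)^7 - 8
= 2097152 - 8 = 2097144.

2097144


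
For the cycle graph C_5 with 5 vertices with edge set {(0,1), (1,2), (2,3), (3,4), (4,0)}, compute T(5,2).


T(C_5; x,y) = x + x^2 + ... + x^(4) + y.
T(5,2) = 5^1 + 5^2 + 5^3 + 5^4 + 2
= 5 + 25 + 125 + 625 + 2
= 782.

782


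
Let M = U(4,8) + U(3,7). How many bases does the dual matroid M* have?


(M1+M2)* = M1* + M2*.
M1* = U(4,8), bases: C(8,4) = 70.
M2* = U(4,7), bases: C(7,4) = 35.
|B(M*)| = 70 * 35 = 2450.

2450


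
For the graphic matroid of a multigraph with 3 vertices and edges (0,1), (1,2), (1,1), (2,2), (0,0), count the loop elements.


In a graphic matroid, a loop is a self-loop edge (u,u) with rank 0.
Examining all 5 edges for self-loops...
Self-loops found: (1,1), (2,2), (0,0)
Number of loops = 3.

3


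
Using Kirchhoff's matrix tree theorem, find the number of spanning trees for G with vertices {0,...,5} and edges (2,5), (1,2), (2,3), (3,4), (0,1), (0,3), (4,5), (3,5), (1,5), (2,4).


By Kirchhoff's matrix tree theorem, the number of spanning trees equals
the determinant of any cofactor of the Laplacian matrix L.
G has 6 vertices and 10 edges.
Computing the (5 x 5) cofactor determinant gives 115.

115


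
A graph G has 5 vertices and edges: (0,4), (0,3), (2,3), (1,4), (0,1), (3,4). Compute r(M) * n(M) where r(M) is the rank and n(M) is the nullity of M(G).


r(M) = |V| - c = 5 - 1 = 4.
nullity = |E| - r(M) = 6 - 4 = 2.
Product = 4 * 2 = 8.

8


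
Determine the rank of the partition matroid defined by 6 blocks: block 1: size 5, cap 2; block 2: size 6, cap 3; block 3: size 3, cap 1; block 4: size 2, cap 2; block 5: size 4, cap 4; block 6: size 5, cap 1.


Rank of a partition matroid = sum of min(|Si|, ci) for each block.
= min(5,2) + min(6,3) + min(3,1) + min(2,2) + min(4,4) + min(5,1)
= 2 + 3 + 1 + 2 + 4 + 1
= 13.

13


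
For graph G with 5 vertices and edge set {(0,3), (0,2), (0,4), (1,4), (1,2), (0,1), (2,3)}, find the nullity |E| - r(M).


Cycle rank (nullity) = |E| - r(M) = |E| - (|V| - c).
|E| = 7, |V| = 5, c = 1.
Nullity = 7 - (5 - 1) = 7 - 4 = 3.

3


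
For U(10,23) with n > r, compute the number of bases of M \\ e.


Deleting e from U(10,23) gives U(10,22) since n > r.
Bases of U(10,22) = (22 choose 10) = 646646.

646646


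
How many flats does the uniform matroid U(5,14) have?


Flats of U(5,14): every subset of size < 5 is a flat, plus E itself.
Count = (14 choose 0) + (14 choose 1) + (14 choose 2) + (14 choose 3) + (14 choose 4) + 1
     = 1 + 14 + 91 + 364 + 1001 + 1
     = 1472.

1472


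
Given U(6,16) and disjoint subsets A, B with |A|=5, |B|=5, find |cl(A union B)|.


|A union B| = 5 + 5 = 10 (disjoint).
In U(6,16), cl(S) = S if |S| < 6, else cl(S) = E.
Since 10 >= 6, cl(A union B) = E.
|cl(A union B)| = 16.

16


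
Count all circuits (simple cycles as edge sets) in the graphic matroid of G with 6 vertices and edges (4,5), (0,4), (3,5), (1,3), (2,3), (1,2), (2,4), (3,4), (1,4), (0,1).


A circuit in a graphic matroid = edge set of a simple cycle.
G has 6 vertices and 10 edges.
Enumerating all minimal edge subsets forming cycles...
Total circuits found: 19.

19


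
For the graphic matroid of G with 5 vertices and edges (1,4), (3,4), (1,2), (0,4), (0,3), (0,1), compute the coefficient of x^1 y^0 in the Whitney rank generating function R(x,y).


R(x,y) = sum over A in 2^E of x^(r(E)-r(A)) * y^(|A|-r(A)).
G has 5 vertices, 6 edges. r(E) = 4.
Enumerate all 2^6 = 64 subsets.
Count subsets with r(E)-r(A)=1 and |A|-r(A)=0: 18.

18


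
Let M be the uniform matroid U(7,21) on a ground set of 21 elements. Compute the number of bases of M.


Bases of U(7,21) are all 7-element subsets of the 21-element ground set.
Number of bases = C(21,7).
(21 choose 7) = 116280.

116280


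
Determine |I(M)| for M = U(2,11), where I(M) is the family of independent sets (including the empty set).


Independent sets of U(2,11) are all subsets of size <= 2.
Count = C(11,0) + C(11,1) + C(11,2)
     = 1 + 11 + 55
     = 67.

67


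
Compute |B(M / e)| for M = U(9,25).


Contracting e from U(9,25) gives U(8,24).
Bases of U(8,24) = (24 choose 8) = 735471.

735471


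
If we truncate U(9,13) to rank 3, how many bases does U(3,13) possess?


Truncating U(9,13) to rank 3 gives U(3,13).
Bases of U(3,13) are all 3-element subsets of 13 elements.
Number of bases = C(13,3) = (13 * 12 * 11) / (1 * 2 * 3) = 286.

286


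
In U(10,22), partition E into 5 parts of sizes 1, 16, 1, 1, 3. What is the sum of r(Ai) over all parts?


r(Ai) = min(|Ai|, 10) for each part.
Sum = min(1,10) + min(16,10) + min(1,10) + min(1,10) + min(3,10)
    = 1 + 10 + 1 + 1 + 3
    = 16.

16


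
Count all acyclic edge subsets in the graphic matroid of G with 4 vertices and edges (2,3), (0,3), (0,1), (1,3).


An independent set in a graphic matroid is an acyclic edge subset.
G has 4 vertices and 4 edges.
Enumerate all 2^4 = 16 subsets, checking for acyclicity.
Total independent sets = 14.

14


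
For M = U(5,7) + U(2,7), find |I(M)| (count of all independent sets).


For a direct sum, |I(M1+M2)| = |I(M1)| * |I(M2)|.
|I(U(5,7))| = sum C(7,k) for k=0..5 = 120.
|I(U(2,7))| = sum C(7,k) for k=0..2 = 29.
Total = 120 * 29 = 3480.

3480


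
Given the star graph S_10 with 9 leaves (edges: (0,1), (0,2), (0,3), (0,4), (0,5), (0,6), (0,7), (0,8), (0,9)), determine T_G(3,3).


A star on 10 vertices is a tree with 9 edges.
T(x,y) = x^(9) for any tree.
T(3,3) = 3^9 = 19683.

19683


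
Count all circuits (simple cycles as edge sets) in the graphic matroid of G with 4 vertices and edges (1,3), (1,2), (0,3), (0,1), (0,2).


A circuit in a graphic matroid = edge set of a simple cycle.
G has 4 vertices and 5 edges.
Enumerating all minimal edge subsets forming cycles...
Total circuits found: 3.

3


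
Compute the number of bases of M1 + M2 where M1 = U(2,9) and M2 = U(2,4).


Bases of a direct sum M1 + M2: |B| = |B(M1)| * |B(M2)|.
|B(U(2,9))| = C(9,2) = 36.
|B(U(2,4))| = C(4,2) = 6.
Total bases = 36 * 6 = 216.

216


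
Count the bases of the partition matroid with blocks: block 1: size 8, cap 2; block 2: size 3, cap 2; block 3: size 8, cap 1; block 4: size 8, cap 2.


A basis picks exactly ci elements from block i.
Number of bases = product of C(|Si|, ci).
= C(8,2) * C(3,2) * C(8,1) * C(8,2)
= 28 * 3 * 8 * 28
= 18816.

18816


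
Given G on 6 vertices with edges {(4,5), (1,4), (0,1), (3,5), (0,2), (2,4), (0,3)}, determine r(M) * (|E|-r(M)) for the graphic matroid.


r(M) = |V| - c = 6 - 1 = 5.
nullity = |E| - r(M) = 7 - 5 = 2.
Product = 5 * 2 = 10.

10


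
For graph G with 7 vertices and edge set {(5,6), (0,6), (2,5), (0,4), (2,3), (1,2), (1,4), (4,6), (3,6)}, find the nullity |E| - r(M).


Cycle rank (nullity) = |E| - r(M) = |E| - (|V| - c).
|E| = 9, |V| = 7, c = 1.
Nullity = 9 - (7 - 1) = 9 - 6 = 3.

3


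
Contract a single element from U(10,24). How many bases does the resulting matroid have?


Contracting e from U(10,24) gives U(9,23).
Bases of U(9,23) = C(23,9) = 23! / (9! * 14!) = 817190.

817190


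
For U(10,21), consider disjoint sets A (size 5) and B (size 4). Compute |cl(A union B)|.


|A union B| = 5 + 4 = 9 (disjoint).
In U(10,21), cl(S) = S if |S| < 10, else cl(S) = E.
Since 9 < 10, cl(A union B) = A union B.
|cl(A union B)| = 9.

9
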